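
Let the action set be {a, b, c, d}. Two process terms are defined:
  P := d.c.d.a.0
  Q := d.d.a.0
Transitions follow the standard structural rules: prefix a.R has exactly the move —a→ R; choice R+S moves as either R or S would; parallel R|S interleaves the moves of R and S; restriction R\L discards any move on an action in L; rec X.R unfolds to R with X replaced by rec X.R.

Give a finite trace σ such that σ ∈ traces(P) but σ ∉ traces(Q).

LTS(P): 5 reachable states
  m0 = d.c.d.a.0 → —d→ m1
  m1 = c.d.a.0 → —c→ m2
  m2 = d.a.0 → —d→ m3
  m3 = a.0 → —a→ m4
  m4 = 0 → ∅
LTS(Q): 4 reachable states
  n0 = d.d.a.0 → —d→ n1
  n1 = d.a.0 → —d→ n2
  n2 = a.0 → —a→ n3
  n3 = 0 → ∅
Run σ = ⟨dc⟩ on P: start {m0}
  [1] d ⇒ {m1}
  [2] c ⇒ {m2}
  — P admits the full trace.
Run σ = ⟨dc⟩ on Q: start {n0}
  [1] d ⇒ {n1}
  [2] c ⇒ ∅ (Q stuck)

dc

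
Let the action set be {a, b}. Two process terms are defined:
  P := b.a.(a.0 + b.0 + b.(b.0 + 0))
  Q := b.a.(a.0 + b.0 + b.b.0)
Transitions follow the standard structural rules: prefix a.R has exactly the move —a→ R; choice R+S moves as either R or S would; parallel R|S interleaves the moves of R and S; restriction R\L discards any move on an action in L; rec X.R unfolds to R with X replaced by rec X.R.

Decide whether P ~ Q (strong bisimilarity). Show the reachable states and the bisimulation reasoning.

Reachable graph of P (5 states):
  s0 = b.a.(a.0 + b.0 + b.(b.0 + 0)) :: -b-> s1
  s1 = a.(a.0 + b.0 + b.(b.0 + 0)) :: -a-> s2
  s2 = a.0 + b.0 + b.(b.0 + 0) :: -a-> s3, -b-> s3, -b-> s4
  s3 = 0 :: ·
  s4 = b.0 + 0 :: -b-> s3
Reachable graph of Q (5 states):
  t0 = b.a.(a.0 + b.0 + b.b.0) :: -b-> t1
  t1 = a.(a.0 + b.0 + b.b.0) :: -a-> t2
  t2 = a.0 + b.0 + b.b.0 :: -a-> t3, -b-> t3, -b-> t4
  t3 = 0 :: ·
  t4 = b.0 :: -b-> t3
Bisimilarity quotient blocks:
  B0 = {s0, t0}
  B1 = {s1, t1}
  B2 = {s2, t2}
  B3 = {s3, t3}
  B4 = {s4, t4}
s0 ∈ B0, t0 ∈ B0 → same block

P ~ Q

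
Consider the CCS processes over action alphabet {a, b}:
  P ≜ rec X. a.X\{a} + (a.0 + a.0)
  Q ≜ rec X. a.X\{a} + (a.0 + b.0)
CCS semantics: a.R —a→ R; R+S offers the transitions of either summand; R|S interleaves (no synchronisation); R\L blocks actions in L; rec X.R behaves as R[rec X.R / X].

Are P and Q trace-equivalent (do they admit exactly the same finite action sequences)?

traces(P) ≠ traces(Q) — witness ⟨b⟩

Reachable graph of P (3 states):
  s0 = rec X. a.X\{a} + (a.0 + a.0) has moves —a→ s1, —a→ s2
  s1 = (rec X. a.X\{a} + (a.0 + a.0))\{a} has moves deadlocked
  s2 = 0 has moves deadlocked
Reachable graph of Q (4 states):
  t0 = rec X. a.X\{a} + (a.0 + b.0) has moves —a→ t1, —a→ t2, —b→ t2
  t1 = (rec X. a.X\{a} + (a.0 + b.0))\{a} has moves —b→ t3
  t2 = 0 has moves deadlocked
  t3 = 0\{a} has moves deadlocked
Run σ = ⟨b⟩ on Q: start {t0}
  [1] b ⇒ {t2}
  Q completes σ.
Run σ = ⟨b⟩ on P: start {s0}
  [1] b ⇒ no successor for P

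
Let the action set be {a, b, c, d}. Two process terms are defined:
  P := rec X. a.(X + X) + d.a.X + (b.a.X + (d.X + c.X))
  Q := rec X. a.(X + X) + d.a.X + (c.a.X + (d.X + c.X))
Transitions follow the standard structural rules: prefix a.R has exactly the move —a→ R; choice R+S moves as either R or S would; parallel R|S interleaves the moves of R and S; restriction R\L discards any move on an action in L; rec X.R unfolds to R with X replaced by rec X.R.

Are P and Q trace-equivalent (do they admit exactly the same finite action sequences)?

Reachable graph of P (3 states):
  m0 = rec X. a.(X + X) + d.a.X + (b.a.X + (d.X + c.X)) ⊢ ··a··> m1, ··b··> m2, ··c··> m0, ··d··> m0, ··d··> m2
  m1 = (rec X. a.(X + X) + d.a.X + (b.a.X + (d.X + c.X))) + (rec X. a.(X + X) + d.a.X + (b.a.X + (d.X + c.X))) ⊢ ··a··> m1, ··b··> m2, ··c··> m0, ··d··> m0, ··d··> m2
  m2 = a.(rec X. a.(X + X) + d.a.X + (b.a.X + (d.X + c.X))) ⊢ ··a··> m0
Reachable graph of Q (3 states):
  n0 = rec X. a.(X + X) + d.a.X + (c.a.X + (d.X + c.X)) ⊢ ··a··> n1, ··c··> n0, ··c··> n2, ··d··> n0, ··d··> n2
  n1 = (rec X. a.(X + X) + d.a.X + (c.a.X + (d.X + c.X))) + (rec X. a.(X + X) + d.a.X + (c.a.X + (d.X + c.X))) ⊢ ··a··> n1, ··c··> n0, ··c··> n2, ··d··> n0, ··d··> n2
  n2 = a.(rec X. a.(X + X) + d.a.X + (c.a.X + (d.X + c.X))) ⊢ ··a··> n0
Executing b from P (initial set {m0}):
  step 1 (b): {m2}
  ✓ P
Executing b from Q (initial set {n0}):
  step 1 (b): ∅ (Q stuck)

trace-distinct — witness ⟨b⟩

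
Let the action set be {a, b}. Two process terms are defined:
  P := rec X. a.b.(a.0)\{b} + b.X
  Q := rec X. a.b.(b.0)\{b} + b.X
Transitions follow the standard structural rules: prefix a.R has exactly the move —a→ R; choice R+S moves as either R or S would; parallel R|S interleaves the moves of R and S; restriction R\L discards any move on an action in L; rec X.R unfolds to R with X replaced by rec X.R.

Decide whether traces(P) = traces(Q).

P's transition system — 4 states:
  s0 = rec X. a.b.(a.0)\{b} + b.X :: =a=> s1, =b=> s0
  s1 = b.(a.0)\{b} :: =b=> s2
  s2 = (a.0)\{b} :: =a=> s3
  s3 = 0\{b} :: deadlocked
Q's transition system — 3 states:
  t0 = rec X. a.b.(b.0)\{b} + b.X :: =a=> t1, =b=> t0
  t1 = b.(b.0)\{b} :: =b=> t2
  t2 = (b.0)\{b} :: deadlocked
Trace ⟨aba⟩ through P, begin at {s0}:
  after a @ step 1: {s1}
  after b @ step 2: {s2}
  after a @ step 3: {s3}
  ✓ P
Trace ⟨aba⟩ through Q, begin at {t0}:
  after a @ step 1: {t1}
  after b @ step 2: {t2}
  after a @ step 3: ∅ (Q stuck)

traces(P) ≠ traces(Q) — witness ⟨aba⟩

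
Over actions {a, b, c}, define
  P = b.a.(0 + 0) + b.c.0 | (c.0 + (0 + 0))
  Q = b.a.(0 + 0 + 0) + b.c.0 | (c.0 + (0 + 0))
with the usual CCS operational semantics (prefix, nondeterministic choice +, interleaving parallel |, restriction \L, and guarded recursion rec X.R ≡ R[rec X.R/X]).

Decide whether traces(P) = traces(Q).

traces(P) = traces(Q)

LTS(P): 8 reachable states
  s0 = b.a.(0 + 0) + b.c.0 | (c.0 + (0 + 0)) :: =b=> s1, =b=> s2, =c=> s3
  s1 = a.(0 + 0) :: =a=> s4
  s2 = c.0 | (c.0 + (0 + 0)) :: =c=> s5, =c=> s6
  s3 = b.c.0 | 0 :: =b=> s6
  s4 = 0 + 0 :: (no moves)
  s5 = 0 | (c.0 + (0 + 0)) :: =c=> s7
  s6 = c.0 | 0 :: =c=> s7
  s7 = 0 | 0 :: (no moves)
LTS(Q): 8 reachable states
  t0 = b.a.(0 + 0 + 0) + b.c.0 | (c.0 + (0 + 0)) :: =b=> t1, =b=> t2, =c=> t3
  t1 = a.(0 + 0 + 0) :: =a=> t4
  t2 = c.0 | (c.0 + (0 + 0)) :: =c=> t5, =c=> t6
  t3 = b.c.0 | 0 :: =b=> t6
  t4 = 0 + 0 + 0 :: (no moves)
  t5 = 0 | (c.0 + (0 + 0)) :: =c=> t7
  t6 = c.0 | 0 :: =c=> t7
  t7 = 0 | 0 :: (no moves)
Partition-refinement fixed point:
  B0 = {s0, t0}
  B1 = {s2, t2}
  B2 = {s5, s6, t5, t6}
  B3 = {s4, s7, t4, t7}
  B4 = {s3, t3}
  B5 = {s1, t1}
s0 ∈ B0, t0 ∈ B0 → same block
Bisimilar ⇒ trace-equivalent.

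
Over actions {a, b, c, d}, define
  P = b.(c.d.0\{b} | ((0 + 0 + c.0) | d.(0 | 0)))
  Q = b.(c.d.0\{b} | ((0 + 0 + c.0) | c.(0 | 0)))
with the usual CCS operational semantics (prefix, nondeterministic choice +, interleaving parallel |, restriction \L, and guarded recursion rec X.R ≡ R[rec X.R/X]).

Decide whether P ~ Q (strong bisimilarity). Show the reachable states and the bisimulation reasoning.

P ≁ Q

LTS(P): 13 reachable states
  m0 = b.(c.d.0\{b} | ((0 + 0 + c.0) | d.(0 | 0))) | =b=> m1
  m1 = c.d.0\{b} | ((0 + 0 + c.0) | d.(0 | 0)) | =c=> m2, =c=> m3, =d=> m4
  m2 = c.d.0\{b} | (0 | d.(0 | 0)) | =c=> m5, =d=> m6
  m3 = d.0\{b} | ((0 + 0 + c.0) | d.(0 | 0)) | =c=> m5, =d=> m7, =d=> m8
  m4 = c.d.0\{b} | ((0 + 0 + c.0) | (0 | 0)) | =c=> m6, =c=> m8
  m5 = d.0\{b} | (0 | d.(0 | 0)) | =d=> m10, =d=> m9
  m6 = c.d.0\{b} | (0 | (0 | 0)) | =c=> m10
  m7 = 0\{b} | ((0 + 0 + c.0) | d.(0 | 0)) | =c=> m9, =d=> m11
  m8 = d.0\{b} | ((0 + 0 + c.0) | (0 | 0)) | =c=> m10, =d=> m11
  m9 = 0\{b} | (0 | d.(0 | 0)) | =d=> m12
  m10 = d.0\{b} | (0 | (0 | 0)) | =d=> m12
  m11 = 0\{b} | ((0 + 0 + c.0) | (0 | 0)) | =c=> m12
  m12 = 0\{b} | (0 | (0 | 0)) | stopped
LTS(Q): 13 reachable states
  n0 = b.(c.d.0\{b} | ((0 + 0 + c.0) | c.(0 | 0))) | =b=> n1
  n1 = c.d.0\{b} | ((0 + 0 + c.0) | c.(0 | 0)) | =c=> n2, =c=> n3, =c=> n4
  n2 = c.d.0\{b} | ((0 + 0 + c.0) | (0 | 0)) | =c=> n5, =c=> n6
  n3 = c.d.0\{b} | (0 | c.(0 | 0)) | =c=> n5, =c=> n7
  n4 = d.0\{b} | ((0 + 0 + c.0) | c.(0 | 0)) | =c=> n6, =c=> n7, =d=> n8
  n5 = c.d.0\{b} | (0 | (0 | 0)) | =c=> n9
  n6 = d.0\{b} | ((0 + 0 + c.0) | (0 | 0)) | =c=> n9, =d=> n10
  n7 = d.0\{b} | (0 | c.(0 | 0)) | =c=> n9, =d=> n11
  n8 = 0\{b} | ((0 + 0 + c.0) | c.(0 | 0)) | =c=> n10, =c=> n11
  n9 = d.0\{b} | (0 | (0 | 0)) | =d=> n12
  n10 = 0\{b} | ((0 + 0 + c.0) | (0 | 0)) | =c=> n12
  n11 = 0\{b} | (0 | c.(0 | 0)) | =c=> n12
  n12 = 0\{b} | (0 | (0 | 0)) | stopped
Partition-refinement fixed point:
  B0 = {m0}
  B1 = {m1}
  B2 = {m2}
  B3 = {m6, n5}
  B4 = {m10, m9, n9}
  B5 = {m12, n12}
  B6 = {m5}
  B7 = {m3}
  B8 = {m7, m8, n6, n7}
  B9 = {m11, n10, n11}
  B10 = {m4, n2, n3}
  B11 = {n0}
  B12 = {n1}
  B13 = {n4}
  B14 = {n8}
m0 ∈ B0, n0 ∈ B11 → different blocks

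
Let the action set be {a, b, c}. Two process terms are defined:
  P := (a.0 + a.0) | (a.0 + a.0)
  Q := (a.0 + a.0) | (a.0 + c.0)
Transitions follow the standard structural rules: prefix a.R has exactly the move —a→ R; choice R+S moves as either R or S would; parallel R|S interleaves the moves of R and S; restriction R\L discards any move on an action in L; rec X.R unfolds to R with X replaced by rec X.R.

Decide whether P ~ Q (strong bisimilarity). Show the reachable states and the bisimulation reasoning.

Reachable graph of P (4 states):
  p0 = (a.0 + a.0) | (a.0 + a.0) | -a-> p1, -a-> p2
  p1 = (a.0 + a.0) | 0 | -a-> p3
  p2 = 0 | (a.0 + a.0) | -a-> p3
  p3 = 0 | 0 | ∅
Reachable graph of Q (4 states):
  q0 = (a.0 + a.0) | (a.0 + c.0) | -a-> q1, -a-> q2, -c-> q1
  q1 = (a.0 + a.0) | 0 | -a-> q3
  q2 = 0 | (a.0 + c.0) | -a-> q3, -c-> q3
  q3 = 0 | 0 | ∅
Coarsest stable partition (strong bisimilarity classes):
  B0 = {p0}
  B1 = {p1, p2, q1}
  B2 = {p3, q3}
  B3 = {q0}
  B4 = {q2}
p0 ∈ B0, q0 ∈ B3 → different blocks

not bisimilar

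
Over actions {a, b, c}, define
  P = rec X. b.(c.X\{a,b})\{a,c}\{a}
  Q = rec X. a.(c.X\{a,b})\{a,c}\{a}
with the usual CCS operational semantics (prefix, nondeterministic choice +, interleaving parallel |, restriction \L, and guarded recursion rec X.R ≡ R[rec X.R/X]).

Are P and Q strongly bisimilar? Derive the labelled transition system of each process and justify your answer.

Reachable graph of P (2 states):
  p0 = rec X. b.(c.X\{a,b})\{a,c}\{a} | --b--▸ p1
  p1 = (c.(rec X. b.(c.X\{a,b})\{a,c}\{a})\{a,b})\{a,c}\{a} | ·
Reachable graph of Q (2 states):
  q0 = rec X. a.(c.X\{a,b})\{a,c}\{a} | --a--▸ q1
  q1 = (c.(rec X. a.(c.X\{a,b})\{a,c}\{a})\{a,b})\{a,c}\{a} | ·
Partition-refinement fixed point:
  B0 = {p0}
  B1 = {p1, q1}
  B2 = {q0}
p0 ∈ B0, q0 ∈ B2 → different blocks

NO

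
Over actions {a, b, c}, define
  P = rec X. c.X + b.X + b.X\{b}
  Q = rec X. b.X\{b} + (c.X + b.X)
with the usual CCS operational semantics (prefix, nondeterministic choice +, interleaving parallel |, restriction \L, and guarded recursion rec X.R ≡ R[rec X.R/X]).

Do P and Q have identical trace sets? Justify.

P's transition system — 2 states:
  p0 = rec X. c.X + b.X + b.X\{b} → --b--▸ p0, --b--▸ p1, --c--▸ p0
  p1 = (rec X. c.X + b.X + b.X\{b})\{b} → --c--▸ p1
Q's transition system — 2 states:
  q0 = rec X. b.X\{b} + (c.X + b.X) → --b--▸ q0, --b--▸ q1, --c--▸ q0
  q1 = (rec X. b.X\{b} + (c.X + b.X))\{b} → --c--▸ q1
Partition-refinement fixed point:
  B0 = {p0, q0}
  B1 = {p1, q1}
p0 ∈ B0, q0 ∈ B0 → same block
Bisimilar ⇒ trace-equivalent.

traces(P) = traces(Q)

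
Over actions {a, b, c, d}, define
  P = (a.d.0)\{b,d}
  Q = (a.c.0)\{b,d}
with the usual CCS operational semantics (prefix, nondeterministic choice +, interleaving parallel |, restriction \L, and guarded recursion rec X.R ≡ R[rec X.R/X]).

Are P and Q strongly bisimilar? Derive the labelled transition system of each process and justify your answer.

not bisimilar

P's transition system — 2 states:
  m0 = (a.d.0)\{b,d} :: —a→ m1
  m1 = (d.0)\{b,d} :: stopped
Q's transition system — 3 states:
  n0 = (a.c.0)\{b,d} :: —a→ n1
  n1 = (c.0)\{b,d} :: —c→ n2
  n2 = 0\{b,d} :: stopped
Bisimilarity quotient blocks:
  B0 = {m0}
  B1 = {m1, n2}
  B2 = {n0}
  B3 = {n1}
m0 ∈ B0, n0 ∈ B2 → different blocks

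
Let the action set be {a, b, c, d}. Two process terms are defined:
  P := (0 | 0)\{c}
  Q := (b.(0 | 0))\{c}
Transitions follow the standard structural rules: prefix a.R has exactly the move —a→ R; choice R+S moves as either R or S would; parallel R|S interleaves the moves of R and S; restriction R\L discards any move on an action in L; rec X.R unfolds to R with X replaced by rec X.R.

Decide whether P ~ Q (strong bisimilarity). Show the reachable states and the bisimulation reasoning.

P's transition system — 1 states:
  s0 = (0 | 0)\{c} :: stopped
Q's transition system — 2 states:
  t0 = (b.(0 | 0))\{c} :: ··b··> t1
  t1 = (0 | 0)\{c} :: stopped
Partition-refinement fixed point:
  B0 = {s0, t1}
  B1 = {t0}
s0 ∈ B0, t0 ∈ B1 → different blocks

P ≁ Q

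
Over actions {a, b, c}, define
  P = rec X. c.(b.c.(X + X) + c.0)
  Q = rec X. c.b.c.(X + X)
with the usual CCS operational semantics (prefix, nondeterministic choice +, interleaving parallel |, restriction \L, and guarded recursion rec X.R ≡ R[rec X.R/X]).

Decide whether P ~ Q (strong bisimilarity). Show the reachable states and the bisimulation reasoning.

NO

P's transition system — 5 states:
  m0 = rec X. c.(b.c.(X + X) + c.0) has moves -c-> m1
  m1 = b.c.((rec X. c.(b.c.(X + X) + c.0)) + (rec X. c.(b.c.(X + X) + c.0))) + c.0 has moves -b-> m2, -c-> m3
  m2 = c.((rec X. c.(b.c.(X + X) + c.0)) + (rec X. c.(b.c.(X + X) + c.0))) has moves -c-> m4
  m3 = 0 has moves (no moves)
  m4 = (rec X. c.(b.c.(X + X) + c.0)) + (rec X. c.(b.c.(X + X) + c.0)) has moves -c-> m1
Q's transition system — 4 states:
  n0 = rec X. c.b.c.(X + X) has moves -c-> n1
  n1 = b.c.((rec X. c.b.c.(X + X)) + (rec X. c.b.c.(X + X))) has moves -b-> n2
  n2 = c.((rec X. c.b.c.(X + X)) + (rec X. c.b.c.(X + X))) has moves -c-> n3
  n3 = (rec X. c.b.c.(X + X)) + (rec X. c.b.c.(X + X)) has moves -c-> n1
Bisimilarity quotient blocks:
  B0 = {m0, m4}
  B1 = {m1}
  B2 = {m2}
  B3 = {m3}
  B4 = {n0, n3}
  B5 = {n1}
  B6 = {n2}
m0 ∈ B0, n0 ∈ B4 → different blocks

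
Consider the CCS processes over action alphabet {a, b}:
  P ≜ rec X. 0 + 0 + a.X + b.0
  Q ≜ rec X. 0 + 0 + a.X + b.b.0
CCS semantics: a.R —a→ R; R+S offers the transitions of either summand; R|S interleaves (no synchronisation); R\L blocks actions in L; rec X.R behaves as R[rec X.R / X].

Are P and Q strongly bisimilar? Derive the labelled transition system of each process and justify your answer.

P's transition system — 2 states:
  s0 = rec X. 0 + 0 + a.X + b.0 has moves ··a··> s0, ··b··> s1
  s1 = 0 has moves (no moves)
Q's transition system — 3 states:
  t0 = rec X. 0 + 0 + a.X + b.b.0 has moves ··a··> t0, ··b··> t1
  t1 = b.0 has moves ··b··> t2
  t2 = 0 has moves (no moves)
Coarsest stable partition (strong bisimilarity classes):
  B0 = {s0}
  B1 = {s1, t2}
  B2 = {t0}
  B3 = {t1}
s0 ∈ B0, t0 ∈ B2 → different blocks

P ≁ Q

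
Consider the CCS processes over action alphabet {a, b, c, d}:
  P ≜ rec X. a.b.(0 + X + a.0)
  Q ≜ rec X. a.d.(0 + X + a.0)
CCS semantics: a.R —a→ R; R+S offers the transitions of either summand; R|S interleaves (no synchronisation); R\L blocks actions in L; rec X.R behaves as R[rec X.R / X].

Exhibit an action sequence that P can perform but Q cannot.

Reachable graph of P (4 states):
  m0 = rec X. a.b.(0 + X + a.0) :: ··a··> m1
  m1 = b.(0 + (rec X. a.b.(0 + X + a.0)) + a.0) :: ··b··> m2
  m2 = 0 + (rec X. a.b.(0 + X + a.0)) + a.0 :: ··a··> m1, ··a··> m3
  m3 = 0 :: stopped
Reachable graph of Q (4 states):
  n0 = rec X. a.d.(0 + X + a.0) :: ··a··> n1
  n1 = d.(0 + (rec X. a.d.(0 + X + a.0)) + a.0) :: ··d··> n2
  n2 = 0 + (rec X. a.d.(0 + X + a.0)) + a.0 :: ··a··> n1, ··a··> n3
  n3 = 0 :: stopped
Trace ⟨ab⟩ through P, begin at {m0}:
  [1] a ⇒ {m1}
  [2] b ⇒ {m2}
  P completes σ.
Trace ⟨ab⟩ through Q, begin at {n0}:
  [1] a ⇒ {n1}
  [2] b ⇒ ∅ (Q stuck)

ab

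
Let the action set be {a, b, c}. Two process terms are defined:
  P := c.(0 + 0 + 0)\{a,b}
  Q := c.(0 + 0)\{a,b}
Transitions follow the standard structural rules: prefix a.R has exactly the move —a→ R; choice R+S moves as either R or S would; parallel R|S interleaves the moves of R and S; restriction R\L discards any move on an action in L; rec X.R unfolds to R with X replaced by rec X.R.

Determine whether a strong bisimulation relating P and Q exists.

P's transition system — 2 states:
  s0 = c.(0 + 0 + 0)\{a,b} :: —c→ s1
  s1 = (0 + 0 + 0)\{a,b} :: ∅
Q's transition system — 2 states:
  t0 = c.(0 + 0)\{a,b} :: —c→ t1
  t1 = (0 + 0)\{a,b} :: ∅
Bisimilarity quotient blocks:
  B0 = {s0, t0}
  B1 = {s1, t1}
s0 ∈ B0, t0 ∈ B0 → same block

P ~ Q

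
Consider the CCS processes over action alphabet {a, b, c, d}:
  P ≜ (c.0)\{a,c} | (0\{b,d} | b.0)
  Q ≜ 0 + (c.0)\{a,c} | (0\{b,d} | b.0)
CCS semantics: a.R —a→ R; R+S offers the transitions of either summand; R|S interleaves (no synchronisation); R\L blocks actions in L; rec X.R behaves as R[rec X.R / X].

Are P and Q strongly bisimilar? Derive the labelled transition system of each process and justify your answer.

Reachable graph of P (2 states):
  m0 = (c.0)\{a,c} | (0\{b,d} | b.0) :: --b--▸ m1
  m1 = (c.0)\{a,c} | (0\{b,d} | 0) :: stopped
Reachable graph of Q (2 states):
  n0 = 0 + (c.0)\{a,c} | (0\{b,d} | b.0) :: --b--▸ n1
  n1 = (c.0)\{a,c} | (0\{b,d} | 0) :: stopped
Partition-refinement fixed point:
  B0 = {m0, n0}
  B1 = {m1, n1}
m0 ∈ B0, n0 ∈ B0 → same block

P ~ Q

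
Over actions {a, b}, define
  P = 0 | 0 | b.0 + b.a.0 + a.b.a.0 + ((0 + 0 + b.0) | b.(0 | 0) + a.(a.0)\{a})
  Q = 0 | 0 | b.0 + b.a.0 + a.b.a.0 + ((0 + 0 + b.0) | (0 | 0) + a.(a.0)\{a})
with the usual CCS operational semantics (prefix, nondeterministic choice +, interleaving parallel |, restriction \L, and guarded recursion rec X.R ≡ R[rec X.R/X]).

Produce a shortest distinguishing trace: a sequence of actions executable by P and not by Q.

bb

Reachable graph of P (9 states):
  s0 = 0 | 0 | b.0 + b.a.0 + a.b.a.0 + ((0 + 0 + b.0) | b.(0 | 0) + a.(a.0)\{a}) ⊢ -a-> s1, -a-> s2, -b-> s3, -b-> s4, -b-> s5, -b-> s6
  s1 = (a.0)\{a} ⊢ ∅
  s2 = b.a.0 ⊢ -b-> s6
  s3 = (0 + 0 + b.0) | (0 | 0) ⊢ -b-> s7
  s4 = 0 | 0 | 0 ⊢ ∅
  s5 = 0 | b.(0 | 0) ⊢ -b-> s7
  s6 = a.0 ⊢ -a-> s8
  s7 = 0 | (0 | 0) ⊢ ∅
  s8 = 0 ⊢ ∅
Reachable graph of Q (7 states):
  t0 = 0 | 0 | b.0 + b.a.0 + a.b.a.0 + ((0 + 0 + b.0) | (0 | 0) + a.(a.0)\{a}) ⊢ -a-> t1, -a-> t2, -b-> t3, -b-> t4, -b-> t5
  t1 = (a.0)\{a} ⊢ ∅
  t2 = b.a.0 ⊢ -b-> t5
  t3 = 0 | (0 | 0) ⊢ ∅
  t4 = 0 | 0 | 0 ⊢ ∅
  t5 = a.0 ⊢ -a-> t6
  t6 = 0 ⊢ ∅
Run σ = ⟨bb⟩ on P: start {s0}
  after b @ step 1: {s3, s4, s5, s6}
  after b @ step 2: {s7}
  P completes σ.
Run σ = ⟨bb⟩ on Q: start {t0}
  after b @ step 1: {t3, t4, t5}
  after b @ step 2: ∅ (Q stuck)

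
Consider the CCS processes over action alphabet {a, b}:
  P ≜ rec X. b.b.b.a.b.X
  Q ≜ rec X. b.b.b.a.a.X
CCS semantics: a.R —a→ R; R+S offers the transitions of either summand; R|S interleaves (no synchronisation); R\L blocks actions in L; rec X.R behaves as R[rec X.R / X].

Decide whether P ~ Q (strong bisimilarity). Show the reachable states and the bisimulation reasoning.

Reachable graph of P (5 states):
  u0 = rec X. b.b.b.a.b.X ⊢ ··b··> u1
  u1 = b.b.a.b.(rec X. b.b.b.a.b.X) ⊢ ··b··> u2
  u2 = b.a.b.(rec X. b.b.b.a.b.X) ⊢ ··b··> u3
  u3 = a.b.(rec X. b.b.b.a.b.X) ⊢ ··a··> u4
  u4 = b.(rec X. b.b.b.a.b.X) ⊢ ··b··> u0
Reachable graph of Q (5 states):
  v0 = rec X. b.b.b.a.a.X ⊢ ··b··> v1
  v1 = b.b.a.a.(rec X. b.b.b.a.a.X) ⊢ ··b··> v2
  v2 = b.a.a.(rec X. b.b.b.a.a.X) ⊢ ··b··> v3
  v3 = a.a.(rec X. b.b.b.a.a.X) ⊢ ··a··> v4
  v4 = a.(rec X. b.b.b.a.a.X) ⊢ ··a··> v0
Partition-refinement fixed point:
  B0 = {u0}
  B1 = {u1}
  B2 = {u2}
  B3 = {u3}
  B4 = {u4}
  B5 = {v0}
  B6 = {v1}
  B7 = {v2}
  B8 = {v3}
  B9 = {v4}
u0 ∈ B0, v0 ∈ B5 → different blocks

NO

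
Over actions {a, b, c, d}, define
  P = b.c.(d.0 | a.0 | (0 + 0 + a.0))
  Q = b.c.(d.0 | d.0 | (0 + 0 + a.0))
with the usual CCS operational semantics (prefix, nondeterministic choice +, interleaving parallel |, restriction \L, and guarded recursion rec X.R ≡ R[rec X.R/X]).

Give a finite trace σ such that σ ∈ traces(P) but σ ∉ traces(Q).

bcaa

P's transition system — 10 states:
  p0 = b.c.(d.0 | a.0 | (0 + 0 + a.0)) has moves =b=> p1
  p1 = c.(d.0 | a.0 | (0 + 0 + a.0)) has moves =c=> p2
  p2 = d.0 | a.0 | (0 + 0 + a.0) has moves =a=> p3, =a=> p4, =d=> p5
  p3 = d.0 | 0 | (0 + 0 + a.0) has moves =a=> p6, =d=> p7
  p4 = d.0 | a.0 | 0 has moves =a=> p6, =d=> p8
  p5 = 0 | a.0 | (0 + 0 + a.0) has moves =a=> p7, =a=> p8
  p6 = d.0 | 0 | 0 has moves =d=> p9
  p7 = 0 | 0 | (0 + 0 + a.0) has moves =a=> p9
  p8 = 0 | a.0 | 0 has moves =a=> p9
  p9 = 0 | 0 | 0 has moves ∅
Q's transition system — 10 states:
  q0 = b.c.(d.0 | d.0 | (0 + 0 + a.0)) has moves =b=> q1
  q1 = c.(d.0 | d.0 | (0 + 0 + a.0)) has moves =c=> q2
  q2 = d.0 | d.0 | (0 + 0 + a.0) has moves =a=> q3, =d=> q4, =d=> q5
  q3 = d.0 | d.0 | 0 has moves =d=> q6, =d=> q7
  q4 = 0 | d.0 | (0 + 0 + a.0) has moves =a=> q6, =d=> q8
  q5 = d.0 | 0 | (0 + 0 + a.0) has moves =a=> q7, =d=> q8
  q6 = 0 | d.0 | 0 has moves =d=> q9
  q7 = d.0 | 0 | 0 has moves =d=> q9
  q8 = 0 | 0 | (0 + 0 + a.0) has moves =a=> q9
  q9 = 0 | 0 | 0 has moves ∅
Trace ⟨bcaa⟩ through P, begin at {p0}:
  [1] b ⇒ {p1}
  [2] c ⇒ {p2}
  [3] a ⇒ {p3, p4}
  [4] a ⇒ {p6}
  — P admits the full trace.
Trace ⟨bcaa⟩ through Q, begin at {q0}:
  [1] b ⇒ {q1}
  [2] c ⇒ {q2}
  [3] a ⇒ {q3}
  [4] a ⇒ ∅ (Q stuck)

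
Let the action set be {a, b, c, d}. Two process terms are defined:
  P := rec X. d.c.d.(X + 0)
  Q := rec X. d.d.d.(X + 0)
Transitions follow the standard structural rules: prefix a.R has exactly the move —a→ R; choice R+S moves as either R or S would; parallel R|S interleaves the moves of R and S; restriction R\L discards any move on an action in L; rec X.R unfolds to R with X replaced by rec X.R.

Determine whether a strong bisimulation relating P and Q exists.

not bisimilar

LTS(P): 4 reachable states
  u0 = rec X. d.c.d.(X + 0) has moves =d=> u1
  u1 = c.d.((rec X. d.c.d.(X + 0)) + 0) has moves =c=> u2
  u2 = d.((rec X. d.c.d.(X + 0)) + 0) has moves =d=> u3
  u3 = (rec X. d.c.d.(X + 0)) + 0 has moves =d=> u1
LTS(Q): 4 reachable states
  v0 = rec X. d.d.d.(X + 0) has moves =d=> v1
  v1 = d.d.((rec X. d.d.d.(X + 0)) + 0) has moves =d=> v2
  v2 = d.((rec X. d.d.d.(X + 0)) + 0) has moves =d=> v3
  v3 = (rec X. d.d.d.(X + 0)) + 0 has moves =d=> v1
Partition-refinement fixed point:
  B0 = {u0, u3}
  B1 = {u1}
  B2 = {u2}
  B3 = {v0, v1, v2, v3}
u0 ∈ B0, v0 ∈ B3 → different blocks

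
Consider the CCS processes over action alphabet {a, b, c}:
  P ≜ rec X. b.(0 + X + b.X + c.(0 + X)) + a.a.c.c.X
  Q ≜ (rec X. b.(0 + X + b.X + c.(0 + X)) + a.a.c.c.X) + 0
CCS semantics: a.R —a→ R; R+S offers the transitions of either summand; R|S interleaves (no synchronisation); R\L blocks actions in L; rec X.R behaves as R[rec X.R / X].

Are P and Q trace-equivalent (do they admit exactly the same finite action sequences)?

LTS(P): 6 reachable states
  p0 = rec X. b.(0 + X + b.X + c.(0 + X)) + a.a.c.c.X ⊢ —a→ p1, —b→ p2
  p1 = a.c.c.(rec X. b.(0 + X + b.X + c.(0 + X)) + a.a.c.c.X) ⊢ —a→ p3
  p2 = 0 + (rec X. b.(0 + X + b.X + c.(0 + X)) + a.a.c.c.X) + b.(rec X. b.(0 + X + b.X + c.(0 + X)) + a.a.c.c.X) + c.(0 + (rec X. b.(0 + X + b.X + c.(0 + X)) + a.a.c.c.X)) ⊢ —a→ p1, —b→ p0, —b→ p2, —c→ p4
  p3 = c.c.(rec X. b.(0 + X + b.X + c.(0 + X)) + a.a.c.c.X) ⊢ —c→ p5
  p4 = 0 + (rec X. b.(0 + X + b.X + c.(0 + X)) + a.a.c.c.X) ⊢ —a→ p1, —b→ p2
  p5 = c.(rec X. b.(0 + X + b.X + c.(0 + X)) + a.a.c.c.X) ⊢ —c→ p0
LTS(Q): 7 reachable states
  q0 = (rec X. b.(0 + X + b.X + c.(0 + X)) + a.a.c.c.X) + 0 ⊢ —a→ q1, —b→ q2
  q1 = a.c.c.(rec X. b.(0 + X + b.X + c.(0 + X)) + a.a.c.c.X) ⊢ —a→ q3
  q2 = 0 + (rec X. b.(0 + X + b.X + c.(0 + X)) + a.a.c.c.X) + b.(rec X. b.(0 + X + b.X + c.(0 + X)) + a.a.c.c.X) + c.(0 + (rec X. b.(0 + X + b.X + c.(0 + X)) + a.a.c.c.X)) ⊢ —a→ q1, —b→ q2, —b→ q4, —c→ q5
  q3 = c.c.(rec X. b.(0 + X + b.X + c.(0 + X)) + a.a.c.c.X) ⊢ —c→ q6
  q4 = rec X. b.(0 + X + b.X + c.(0 + X)) + a.a.c.c.X ⊢ —a→ q1, —b→ q2
  q5 = 0 + (rec X. b.(0 + X + b.X + c.(0 + X)) + a.a.c.c.X) ⊢ —a→ q1, —b→ q2
  q6 = c.(rec X. b.(0 + X + b.X + c.(0 + X)) + a.a.c.c.X) ⊢ —c→ q4
Partition-refinement fixed point:
  B0 = {p0, p4, q0, q4, q5}
  B1 = {p1, q1}
  B2 = {p3, q3}
  B3 = {p5, q6}
  B4 = {p2, q2}
p0 ∈ B0, q0 ∈ B0 → same block
Bisimilar ⇒ trace-equivalent.

trace-equivalent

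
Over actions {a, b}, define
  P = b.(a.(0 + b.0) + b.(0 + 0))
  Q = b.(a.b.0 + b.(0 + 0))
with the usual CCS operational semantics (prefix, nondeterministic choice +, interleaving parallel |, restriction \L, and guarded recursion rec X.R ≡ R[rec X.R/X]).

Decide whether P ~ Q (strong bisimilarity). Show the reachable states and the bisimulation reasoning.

YES

P's transition system — 5 states:
  u0 = b.(a.(0 + b.0) + b.(0 + 0)) | ··b··> u1
  u1 = a.(0 + b.0) + b.(0 + 0) | ··a··> u2, ··b··> u3
  u2 = 0 + b.0 | ··b··> u4
  u3 = 0 + 0 | stopped
  u4 = 0 | stopped
Q's transition system — 5 states:
  v0 = b.(a.b.0 + b.(0 + 0)) | ··b··> v1
  v1 = a.b.0 + b.(0 + 0) | ··a··> v2, ··b··> v3
  v2 = b.0 | ··b··> v4
  v3 = 0 + 0 | stopped
  v4 = 0 | stopped
Partition-refinement fixed point:
  B0 = {u0, v0}
  B1 = {u1, v1}
  B2 = {u2, v2}
  B3 = {u3, u4, v3, v4}
u0 ∈ B0, v0 ∈ B0 → same block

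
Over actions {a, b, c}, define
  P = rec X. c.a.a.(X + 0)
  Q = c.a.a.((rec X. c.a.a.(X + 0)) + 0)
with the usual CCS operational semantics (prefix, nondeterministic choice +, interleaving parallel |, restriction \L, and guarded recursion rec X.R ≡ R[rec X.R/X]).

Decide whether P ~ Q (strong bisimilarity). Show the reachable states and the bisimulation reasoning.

P ~ Q

P's transition system — 4 states:
  m0 = rec X. c.a.a.(X + 0) has moves ··c··> m1
  m1 = a.a.((rec X. c.a.a.(X + 0)) + 0) has moves ··a··> m2
  m2 = a.((rec X. c.a.a.(X + 0)) + 0) has moves ··a··> m3
  m3 = (rec X. c.a.a.(X + 0)) + 0 has moves ··c··> m1
Q's transition system — 4 states:
  n0 = c.a.a.((rec X. c.a.a.(X + 0)) + 0) has moves ··c··> n1
  n1 = a.a.((rec X. c.a.a.(X + 0)) + 0) has moves ··a··> n2
  n2 = a.((rec X. c.a.a.(X + 0)) + 0) has moves ··a··> n3
  n3 = (rec X. c.a.a.(X + 0)) + 0 has moves ··c··> n1
Partition-refinement fixed point:
  B0 = {m0, m3, n0, n3}
  B1 = {m1, n1}
  B2 = {m2, n2}
m0 ∈ B0, n0 ∈ B0 → same block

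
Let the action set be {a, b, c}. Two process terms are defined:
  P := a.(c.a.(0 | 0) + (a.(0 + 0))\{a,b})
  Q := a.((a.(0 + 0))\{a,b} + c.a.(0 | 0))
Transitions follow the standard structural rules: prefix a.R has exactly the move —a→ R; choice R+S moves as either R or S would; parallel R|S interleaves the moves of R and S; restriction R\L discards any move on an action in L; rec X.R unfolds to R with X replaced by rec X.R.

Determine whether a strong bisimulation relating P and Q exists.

LTS(P): 4 reachable states
  m0 = a.(c.a.(0 | 0) + (a.(0 + 0))\{a,b}) ⊢ --a--▸ m1
  m1 = c.a.(0 | 0) + (a.(0 + 0))\{a,b} ⊢ --c--▸ m2
  m2 = a.(0 | 0) ⊢ --a--▸ m3
  m3 = 0 | 0 ⊢ deadlocked
LTS(Q): 4 reachable states
  n0 = a.((a.(0 + 0))\{a,b} + c.a.(0 | 0)) ⊢ --a--▸ n1
  n1 = (a.(0 + 0))\{a,b} + c.a.(0 | 0) ⊢ --c--▸ n2
  n2 = a.(0 | 0) ⊢ --a--▸ n3
  n3 = 0 | 0 ⊢ deadlocked
Coarsest stable partition (strong bisimilarity classes):
  B0 = {m0, n0}
  B1 = {m1, n1}
  B2 = {m2, n2}
  B3 = {m3, n3}
m0 ∈ B0, n0 ∈ B0 → same block

bisimilar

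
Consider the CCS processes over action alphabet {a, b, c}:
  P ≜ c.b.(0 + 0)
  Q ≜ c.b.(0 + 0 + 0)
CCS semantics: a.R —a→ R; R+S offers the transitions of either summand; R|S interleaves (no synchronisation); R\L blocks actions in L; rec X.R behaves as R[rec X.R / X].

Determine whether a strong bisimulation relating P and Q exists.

bisimilar

P's transition system — 3 states:
  s0 = c.b.(0 + 0) ⊢ =c=> s1
  s1 = b.(0 + 0) ⊢ =b=> s2
  s2 = 0 + 0 ⊢ ∅
Q's transition system — 3 states:
  t0 = c.b.(0 + 0 + 0) ⊢ =c=> t1
  t1 = b.(0 + 0 + 0) ⊢ =b=> t2
  t2 = 0 + 0 + 0 ⊢ ∅
Coarsest stable partition (strong bisimilarity classes):
  B0 = {s0, t0}
  B1 = {s1, t1}
  B2 = {s2, t2}
s0 ∈ B0, t0 ∈ B0 → same block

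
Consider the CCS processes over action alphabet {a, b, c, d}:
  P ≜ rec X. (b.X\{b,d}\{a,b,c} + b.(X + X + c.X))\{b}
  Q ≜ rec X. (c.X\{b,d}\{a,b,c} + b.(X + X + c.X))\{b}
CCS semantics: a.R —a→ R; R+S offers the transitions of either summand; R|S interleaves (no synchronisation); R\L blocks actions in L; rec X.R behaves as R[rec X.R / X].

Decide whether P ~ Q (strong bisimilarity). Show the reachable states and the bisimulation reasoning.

NO

LTS(P): 1 reachable states
  u0 = rec X. (b.X\{b,d}\{a,b,c} + b.(X + X + c.X))\{b} :: ∅
LTS(Q): 2 reachable states
  v0 = rec X. (c.X\{b,d}\{a,b,c} + b.(X + X + c.X))\{b} :: =c=> v1
  v1 = (rec X. (c.X\{b,d}\{a,b,c} + b.(X + X + c.X))\{b})\{b,d}\{a,b,c}\{b} :: ∅
Partition-refinement fixed point:
  B0 = {u0, v1}
  B1 = {v0}
u0 ∈ B0, v0 ∈ B1 → different blocks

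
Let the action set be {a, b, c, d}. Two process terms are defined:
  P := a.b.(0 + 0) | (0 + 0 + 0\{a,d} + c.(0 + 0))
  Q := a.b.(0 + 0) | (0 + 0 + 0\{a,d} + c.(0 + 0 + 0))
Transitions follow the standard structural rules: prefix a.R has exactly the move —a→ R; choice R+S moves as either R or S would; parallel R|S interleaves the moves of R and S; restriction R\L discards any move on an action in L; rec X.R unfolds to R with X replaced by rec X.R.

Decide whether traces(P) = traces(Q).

P's transition system — 6 states:
  u0 = a.b.(0 + 0) | (0 + 0 + 0\{a,d} + c.(0 + 0)) → -a-> u1, -c-> u2
  u1 = b.(0 + 0) | (0 + 0 + 0\{a,d} + c.(0 + 0)) → -b-> u3, -c-> u4
  u2 = a.b.(0 + 0) | (0 + 0) → -a-> u4
  u3 = (0 + 0) | (0 + 0 + 0\{a,d} + c.(0 + 0)) → -c-> u5
  u4 = b.(0 + 0) | (0 + 0) → -b-> u5
  u5 = (0 + 0) | (0 + 0) → ·
Q's transition system — 6 states:
  v0 = a.b.(0 + 0) | (0 + 0 + 0\{a,d} + c.(0 + 0 + 0)) → -a-> v1, -c-> v2
  v1 = b.(0 + 0) | (0 + 0 + 0\{a,d} + c.(0 + 0 + 0)) → -b-> v3, -c-> v4
  v2 = a.b.(0 + 0) | (0 + 0 + 0) → -a-> v4
  v3 = (0 + 0) | (0 + 0 + 0\{a,d} + c.(0 + 0 + 0)) → -c-> v5
  v4 = b.(0 + 0) | (0 + 0 + 0) → -b-> v5
  v5 = (0 + 0) | (0 + 0 + 0) → ·
Coarsest stable partition (strong bisimilarity classes):
  B0 = {u0, v0}
  B1 = {u1, v1}
  B2 = {u4, v4}
  B3 = {u5, v5}
  B4 = {u3, v3}
  B5 = {u2, v2}
u0 ∈ B0, v0 ∈ B0 → same block
Bisimilar ⇒ trace-equivalent.

traces(P) = traces(Q)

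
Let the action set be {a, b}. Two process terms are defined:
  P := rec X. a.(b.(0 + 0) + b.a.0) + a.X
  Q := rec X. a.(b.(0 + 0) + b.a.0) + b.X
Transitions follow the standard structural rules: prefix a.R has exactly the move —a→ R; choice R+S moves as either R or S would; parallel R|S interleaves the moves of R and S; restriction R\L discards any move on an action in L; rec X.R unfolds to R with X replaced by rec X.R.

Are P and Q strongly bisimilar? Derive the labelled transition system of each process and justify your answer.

Reachable graph of P (5 states):
  m0 = rec X. a.(b.(0 + 0) + b.a.0) + a.X has moves -a-> m0, -a-> m1
  m1 = b.(0 + 0) + b.a.0 has moves -b-> m2, -b-> m3
  m2 = 0 + 0 has moves stopped
  m3 = a.0 has moves -a-> m4
  m4 = 0 has moves stopped
Reachable graph of Q (5 states):
  n0 = rec X. a.(b.(0 + 0) + b.a.0) + b.X has moves -a-> n1, -b-> n0
  n1 = b.(0 + 0) + b.a.0 has moves -b-> n2, -b-> n3
  n2 = 0 + 0 has moves stopped
  n3 = a.0 has moves -a-> n4
  n4 = 0 has moves stopped
Coarsest stable partition (strong bisimilarity classes):
  B0 = {m0}
  B1 = {m1, n1}
  B2 = {m3, n3}
  B3 = {m2, m4, n2, n4}
  B4 = {n0}
m0 ∈ B0, n0 ∈ B4 → different blocks

P ≁ Q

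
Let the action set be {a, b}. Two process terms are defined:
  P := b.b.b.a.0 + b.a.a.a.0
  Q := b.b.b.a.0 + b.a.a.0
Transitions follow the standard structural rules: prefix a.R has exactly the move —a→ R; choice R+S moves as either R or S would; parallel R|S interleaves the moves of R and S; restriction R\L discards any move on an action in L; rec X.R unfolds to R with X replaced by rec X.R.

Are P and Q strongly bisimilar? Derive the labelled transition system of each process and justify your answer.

NO

P's transition system — 7 states:
  p0 = b.b.b.a.0 + b.a.a.a.0 → ··b··> p1, ··b··> p2
  p1 = a.a.a.0 → ··a··> p3
  p2 = b.b.a.0 → ··b··> p4
  p3 = a.a.0 → ··a··> p5
  p4 = b.a.0 → ··b··> p5
  p5 = a.0 → ··a··> p6
  p6 = 0 → stopped
Q's transition system — 6 states:
  q0 = b.b.b.a.0 + b.a.a.0 → ··b··> q1, ··b··> q2
  q1 = a.a.0 → ··a··> q3
  q2 = b.b.a.0 → ··b··> q4
  q3 = a.0 → ··a··> q5
  q4 = b.a.0 → ··b··> q3
  q5 = 0 → stopped
Partition-refinement fixed point:
  B0 = {p0}
  B1 = {p1}
  B2 = {p3, q1}
  B3 = {p5, q3}
  B4 = {p6, q5}
  B5 = {p2, q2}
  B6 = {p4, q4}
  B7 = {q0}
p0 ∈ B0, q0 ∈ B7 → different blocks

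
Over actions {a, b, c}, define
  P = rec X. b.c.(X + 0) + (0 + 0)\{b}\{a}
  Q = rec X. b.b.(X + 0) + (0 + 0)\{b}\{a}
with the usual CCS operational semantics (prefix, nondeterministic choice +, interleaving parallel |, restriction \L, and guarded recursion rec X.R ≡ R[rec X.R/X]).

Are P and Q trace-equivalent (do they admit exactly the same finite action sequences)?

trace-distinct — witness ⟨bc⟩

Reachable graph of P (3 states):
  u0 = rec X. b.c.(X + 0) + (0 + 0)\{b}\{a} | -b-> u1
  u1 = c.((rec X. b.c.(X + 0) + (0 + 0)\{b}\{a}) + 0) | -c-> u2
  u2 = (rec X. b.c.(X + 0) + (0 + 0)\{b}\{a}) + 0 | -b-> u1
Reachable graph of Q (3 states):
  v0 = rec X. b.b.(X + 0) + (0 + 0)\{b}\{a} | -b-> v1
  v1 = b.((rec X. b.b.(X + 0) + (0 + 0)\{b}\{a}) + 0) | -b-> v2
  v2 = (rec X. b.b.(X + 0) + (0 + 0)\{b}\{a}) + 0 | -b-> v1
Run σ = ⟨bc⟩ on P: start {u0}
  [1] b ⇒ {u1}
  [2] c ⇒ {u2}
  P completes σ.
Run σ = ⟨bc⟩ on Q: start {v0}
  [1] b ⇒ {v1}
  [2] c ⇒ ∅  — Q cannot continue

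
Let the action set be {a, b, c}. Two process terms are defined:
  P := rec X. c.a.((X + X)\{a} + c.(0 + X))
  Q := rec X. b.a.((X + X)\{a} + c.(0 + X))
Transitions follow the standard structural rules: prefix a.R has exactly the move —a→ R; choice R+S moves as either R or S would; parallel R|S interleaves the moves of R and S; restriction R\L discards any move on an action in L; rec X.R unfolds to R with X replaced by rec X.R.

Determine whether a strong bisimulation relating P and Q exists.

NO

Reachable graph of P (5 states):
  s0 = rec X. c.a.((X + X)\{a} + c.(0 + X)) has moves =c=> s1
  s1 = a.(((rec X. c.a.((X + X)\{a} + c.(0 + X))) + (rec X. c.a.((X + X)\{a} + c.(0 + X))))\{a} + c.(0 + (rec X. c.a.((X + X)\{a} + c.(0 + X))))) has moves =a=> s2
  s2 = ((rec X. c.a.((X + X)\{a} + c.(0 + X))) + (rec X. c.a.((X + X)\{a} + c.(0 + X))))\{a} + c.(0 + (rec X. c.a.((X + X)\{a} + c.(0 + X)))) has moves =c=> s3, =c=> s4
  s3 = (a.(((rec X. c.a.((X + X)\{a} + c.(0 + X))) + (rec X. c.a.((X + X)\{a} + c.(0 + X))))\{a} + c.(0 + (rec X. c.a.((X + X)\{a} + c.(0 + X))))))\{a} has moves stopped
  s4 = 0 + (rec X. c.a.((X + X)\{a} + c.(0 + X))) has moves =c=> s1
Reachable graph of Q (5 states):
  t0 = rec X. b.a.((X + X)\{a} + c.(0 + X)) has moves =b=> t1
  t1 = a.(((rec X. b.a.((X + X)\{a} + c.(0 + X))) + (rec X. b.a.((X + X)\{a} + c.(0 + X))))\{a} + c.(0 + (rec X. b.a.((X + X)\{a} + c.(0 + X))))) has moves =a=> t2
  t2 = ((rec X. b.a.((X + X)\{a} + c.(0 + X))) + (rec X. b.a.((X + X)\{a} + c.(0 + X))))\{a} + c.(0 + (rec X. b.a.((X + X)\{a} + c.(0 + X)))) has moves =b=> t3, =c=> t4
  t3 = (a.(((rec X. b.a.((X + X)\{a} + c.(0 + X))) + (rec X. b.a.((X + X)\{a} + c.(0 + X))))\{a} + c.(0 + (rec X. b.a.((X + X)\{a} + c.(0 + X))))))\{a} has moves stopped
  t4 = 0 + (rec X. b.a.((X + X)\{a} + c.(0 + X))) has moves =b=> t1
Bisimilarity quotient blocks:
  B0 = {s0, s4}
  B1 = {s1}
  B2 = {s2}
  B3 = {s3, t3}
  B4 = {t0, t4}
  B5 = {t1}
  B6 = {t2}
s0 ∈ B0, t0 ∈ B4 → different blocks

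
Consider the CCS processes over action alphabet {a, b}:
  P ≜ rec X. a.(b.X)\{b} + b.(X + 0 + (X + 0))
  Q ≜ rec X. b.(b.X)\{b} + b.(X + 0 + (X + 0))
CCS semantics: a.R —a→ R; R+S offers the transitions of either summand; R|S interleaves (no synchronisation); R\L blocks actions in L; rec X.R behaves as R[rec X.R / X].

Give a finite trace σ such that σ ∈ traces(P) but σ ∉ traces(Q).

a

P's transition system — 3 states:
  s0 = rec X. a.(b.X)\{b} + b.(X + 0 + (X + 0)) | ··a··> s1, ··b··> s2
  s1 = (b.(rec X. a.(b.X)\{b} + b.(X + 0 + (X + 0))))\{b} | ·
  s2 = (rec X. a.(b.X)\{b} + b.(X + 0 + (X + 0))) + 0 + ((rec X. a.(b.X)\{b} + b.(X + 0 + (X + 0))) + 0) | ··a··> s1, ··b··> s2
Q's transition system — 3 states:
  t0 = rec X. b.(b.X)\{b} + b.(X + 0 + (X + 0)) | ··b··> t1, ··b··> t2
  t1 = (b.(rec X. b.(b.X)\{b} + b.(X + 0 + (X + 0))))\{b} | ·
  t2 = (rec X. b.(b.X)\{b} + b.(X + 0 + (X + 0))) + 0 + ((rec X. b.(b.X)\{b} + b.(X + 0 + (X + 0))) + 0) | ··b··> t1, ··b··> t2
Executing a from P (initial set {s0}):
  [1] a ⇒ {s1}
  P completes σ.
Executing a from Q (initial set {t0}):
  [1] a ⇒ no successor for Q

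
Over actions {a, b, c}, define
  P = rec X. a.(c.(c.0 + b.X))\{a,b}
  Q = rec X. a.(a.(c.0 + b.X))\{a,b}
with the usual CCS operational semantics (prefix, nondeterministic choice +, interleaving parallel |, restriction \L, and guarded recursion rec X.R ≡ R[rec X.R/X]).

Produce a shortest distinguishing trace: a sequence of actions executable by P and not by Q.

LTS(P): 4 reachable states
  m0 = rec X. a.(c.(c.0 + b.X))\{a,b} | —a→ m1
  m1 = (c.(c.0 + b.(rec X. a.(c.(c.0 + b.X))\{a,b})))\{a,b} | —c→ m2
  m2 = (c.0 + b.(rec X. a.(c.(c.0 + b.X))\{a,b}))\{a,b} | —c→ m3
  m3 = 0\{a,b} | ∅
LTS(Q): 2 reachable states
  n0 = rec X. a.(a.(c.0 + b.X))\{a,b} | —a→ n1
  n1 = (a.(c.0 + b.(rec X. a.(a.(c.0 + b.X))\{a,b})))\{a,b} | ∅
Run σ = ⟨ac⟩ on P: start {m0}
  step 1 (a): {m1}
  step 2 (c): {m2}
  — P admits the full trace.
Run σ = ⟨ac⟩ on Q: start {n0}
  step 1 (a): {n1}
  step 2 (c): ∅ (Q stuck)

ac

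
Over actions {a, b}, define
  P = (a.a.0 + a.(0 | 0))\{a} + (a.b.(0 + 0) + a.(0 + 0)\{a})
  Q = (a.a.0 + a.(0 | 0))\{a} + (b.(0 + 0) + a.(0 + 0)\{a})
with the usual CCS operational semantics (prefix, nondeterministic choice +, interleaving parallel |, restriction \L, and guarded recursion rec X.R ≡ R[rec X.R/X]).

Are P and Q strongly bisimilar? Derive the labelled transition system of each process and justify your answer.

Reachable graph of P (4 states):
  s0 = (a.a.0 + a.(0 | 0))\{a} + (a.b.(0 + 0) + a.(0 + 0)\{a}) has moves -a-> s1, -a-> s2
  s1 = (0 + 0)\{a} has moves (no moves)
  s2 = b.(0 + 0) has moves -b-> s3
  s3 = 0 + 0 has moves (no moves)
Reachable graph of Q (3 states):
  t0 = (a.a.0 + a.(0 | 0))\{a} + (b.(0 + 0) + a.(0 + 0)\{a}) has moves -a-> t1, -b-> t2
  t1 = (0 + 0)\{a} has moves (no moves)
  t2 = 0 + 0 has moves (no moves)
Partition-refinement fixed point:
  B0 = {s0}
  B1 = {s1, s3, t1, t2}
  B2 = {s2}
  B3 = {t0}
s0 ∈ B0, t0 ∈ B3 → different blocks

NO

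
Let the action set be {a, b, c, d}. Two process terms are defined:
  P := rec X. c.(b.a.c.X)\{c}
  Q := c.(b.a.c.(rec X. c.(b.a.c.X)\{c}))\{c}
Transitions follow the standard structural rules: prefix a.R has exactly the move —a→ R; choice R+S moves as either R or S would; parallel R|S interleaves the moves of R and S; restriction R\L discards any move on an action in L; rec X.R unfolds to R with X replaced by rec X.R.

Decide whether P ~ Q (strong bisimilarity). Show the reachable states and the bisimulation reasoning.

P's transition system — 4 states:
  s0 = rec X. c.(b.a.c.X)\{c} :: -c-> s1
  s1 = (b.a.c.(rec X. c.(b.a.c.X)\{c}))\{c} :: -b-> s2
  s2 = (a.c.(rec X. c.(b.a.c.X)\{c}))\{c} :: -a-> s3
  s3 = (c.(rec X. c.(b.a.c.X)\{c}))\{c} :: deadlocked
Q's transition system — 4 states:
  t0 = c.(b.a.c.(rec X. c.(b.a.c.X)\{c}))\{c} :: -c-> t1
  t1 = (b.a.c.(rec X. c.(b.a.c.X)\{c}))\{c} :: -b-> t2
  t2 = (a.c.(rec X. c.(b.a.c.X)\{c}))\{c} :: -a-> t3
  t3 = (c.(rec X. c.(b.a.c.X)\{c}))\{c} :: deadlocked
Partition-refinement fixed point:
  B0 = {s0, t0}
  B1 = {s1, t1}
  B2 = {s2, t2}
  B3 = {s3, t3}
s0 ∈ B0, t0 ∈ B0 → same block

bisimilar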